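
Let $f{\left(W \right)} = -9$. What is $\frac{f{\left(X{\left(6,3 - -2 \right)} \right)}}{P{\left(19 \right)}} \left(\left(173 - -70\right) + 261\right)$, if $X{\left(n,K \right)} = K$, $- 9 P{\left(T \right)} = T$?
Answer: $\frac{40824}{19} \approx 2148.6$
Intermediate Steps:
$P{\left(T \right)} = - \frac{T}{9}$
$\frac{f{\left(X{\left(6,3 - -2 \right)} \right)}}{P{\left(19 \right)}} \left(\left(173 - -70\right) + 261\right) = - \frac{9}{\left(- \frac{1}{9}\right) 19} \left(\left(173 - -70\right) + 261\right) = - \frac{9}{- \frac{19}{9}} \left(\left(173 + 70\right) + 261\right) = \left(-9\right) \left(- \frac{9}{19}\right) \left(243 + 261\right) = \frac{81}{19} \cdot 504 = \frac{40824}{19}$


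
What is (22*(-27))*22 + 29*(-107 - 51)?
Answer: -17650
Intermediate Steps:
(22*(-27))*22 + 29*(-107 - 51) = -594*22 + 29*(-158) = -13068 - 4582 = -17650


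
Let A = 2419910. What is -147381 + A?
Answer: 2272529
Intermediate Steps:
-147381 + A = -147381 + 2419910 = 2272529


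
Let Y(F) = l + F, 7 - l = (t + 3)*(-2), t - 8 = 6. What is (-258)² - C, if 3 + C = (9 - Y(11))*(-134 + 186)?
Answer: 68803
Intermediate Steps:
t = 14 (t = 8 + 6 = 14)
l = 41 (l = 7 - (14 + 3)*(-2) = 7 - 17*(-2) = 7 - 1*(-34) = 7 + 34 = 41)
Y(F) = 41 + F
C = -2239 (C = -3 + (9 - (41 + 11))*(-134 + 186) = -3 + (9 - 1*52)*52 = -3 + (9 - 52)*52 = -3 - 43*52 = -3 - 2236 = -2239)
(-258)² - C = (-258)² - 1*(-2239) = 66564 + 2239 = 68803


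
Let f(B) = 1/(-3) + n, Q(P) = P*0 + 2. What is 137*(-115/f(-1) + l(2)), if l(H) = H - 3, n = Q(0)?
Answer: -9590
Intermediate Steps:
Q(P) = 2 (Q(P) = 0 + 2 = 2)
n = 2
f(B) = 5/3 (f(B) = 1/(-3) + 2 = -⅓ + 2 = 5/3)
l(H) = -3 + H
137*(-115/f(-1) + l(2)) = 137*(-115/5/3 + (-3 + 2)) = 137*(-115*⅗ - 1) = 137*(-69 - 1) = 137*(-70) = -9590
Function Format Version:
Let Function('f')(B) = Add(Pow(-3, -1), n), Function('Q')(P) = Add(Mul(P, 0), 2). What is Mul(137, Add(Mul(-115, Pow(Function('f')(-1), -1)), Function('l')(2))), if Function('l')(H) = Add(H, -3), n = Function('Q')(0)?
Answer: -9590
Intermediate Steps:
Function('Q')(P) = 2 (Function('Q')(P) = Add(0, 2) = 2)
n = 2
Function('f')(B) = Rational(5, 3) (Function('f')(B) = Add(Pow(-3, -1), 2) = Add(Rational(-1, 3), 2) = Rational(5, 3))
Function('l')(H) = Add(-3, H)
Mul(137, Add(Mul(-115, Pow(Function('f')(-1), -1)), Function('l')(2))) = Mul(137, Add(Mul(-115, Pow(Rational(5, 3), -1)), Add(-3, 2))) = Mul(137, Add(Mul(-115, Rational(3, 5)), -1)) = Mul(137, Add(-69, -1)) = Mul(137, -70) = -9590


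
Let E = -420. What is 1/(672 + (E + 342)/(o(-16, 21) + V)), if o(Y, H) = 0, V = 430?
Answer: 215/144441 ≈ 0.0014885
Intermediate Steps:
1/(672 + (E + 342)/(o(-16, 21) + V)) = 1/(672 + (-420 + 342)/(0 + 430)) = 1/(672 - 78/430) = 1/(672 - 78*1/430) = 1/(672 - 39/215) = 1/(144441/215) = 215/144441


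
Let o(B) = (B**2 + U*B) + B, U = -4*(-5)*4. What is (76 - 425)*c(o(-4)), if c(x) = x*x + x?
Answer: -33000044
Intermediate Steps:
U = 80 (U = 20*4 = 80)
o(B) = B**2 + 81*B (o(B) = (B**2 + 80*B) + B = B**2 + 81*B)
c(x) = x + x**2 (c(x) = x**2 + x = x + x**2)
(76 - 425)*c(o(-4)) = (76 - 425)*((-4*(81 - 4))*(1 - 4*(81 - 4))) = -349*(-4*77)*(1 - 4*77) = -(-107492)*(1 - 308) = -(-107492)*(-307) = -349*94556 = -33000044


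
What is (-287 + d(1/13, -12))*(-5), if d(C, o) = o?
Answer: 1495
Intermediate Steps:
(-287 + d(1/13, -12))*(-5) = (-287 - 12)*(-5) = -299*(-5) = 1495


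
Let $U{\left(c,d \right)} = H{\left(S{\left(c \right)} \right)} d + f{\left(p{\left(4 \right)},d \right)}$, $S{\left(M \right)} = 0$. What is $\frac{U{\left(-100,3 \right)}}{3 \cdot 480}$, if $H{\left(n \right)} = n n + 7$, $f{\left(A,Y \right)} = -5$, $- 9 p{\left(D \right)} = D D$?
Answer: $\frac{1}{90} \approx 0.011111$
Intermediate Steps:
$p{\left(D \right)} = - \frac{D^{2}}{9}$ ($p{\left(D \right)} = - \frac{D D}{9} = - \frac{D^{2}}{9}$)
$H{\left(n \right)} = 7 + n^{2}$ ($H{\left(n \right)} = n^{2} + 7 = 7 + n^{2}$)
$U{\left(c,d \right)} = -5 + 7 d$ ($U{\left(c,d \right)} = \left(7 + 0^{2}\right) d - 5 = \left(7 + 0\right) d - 5 = 7 d - 5 = -5 + 7 d$)
$\frac{U{\left(-100,3 \right)}}{3 \cdot 480} = \frac{-5 + 7 \cdot 3}{3 \cdot 480} = \frac{-5 + 21}{1440} = 16 \cdot \frac{1}{1440} = \frac{1}{90}$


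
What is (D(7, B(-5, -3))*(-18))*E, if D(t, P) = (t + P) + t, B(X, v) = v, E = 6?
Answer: -1188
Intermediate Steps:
D(t, P) = P + 2*t (D(t, P) = (P + t) + t = P + 2*t)
(D(7, B(-5, -3))*(-18))*E = ((-3 + 2*7)*(-18))*6 = ((-3 + 14)*(-18))*6 = (11*(-18))*6 = -198*6 = -1188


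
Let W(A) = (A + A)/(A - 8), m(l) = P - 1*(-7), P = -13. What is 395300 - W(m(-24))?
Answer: 2767094/7 ≈ 3.9530e+5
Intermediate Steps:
m(l) = -6 (m(l) = -13 - 1*(-7) = -13 + 7 = -6)
W(A) = 2*A/(-8 + A) (W(A) = (2*A)/(-8 + A) = 2*A/(-8 + A))
395300 - W(m(-24)) = 395300 - 2*(-6)/(-8 - 6) = 395300 - 2*(-6)/(-14) = 395300 - 2*(-6)*(-1)/14 = 395300 - 1*6/7 = 395300 - 6/7 = 2767094/7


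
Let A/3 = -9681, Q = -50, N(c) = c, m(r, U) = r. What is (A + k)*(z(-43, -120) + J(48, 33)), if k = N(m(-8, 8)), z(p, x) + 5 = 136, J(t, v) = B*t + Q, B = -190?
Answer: 262591989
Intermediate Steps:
J(t, v) = -50 - 190*t (J(t, v) = -190*t - 50 = -50 - 190*t)
z(p, x) = 131 (z(p, x) = -5 + 136 = 131)
k = -8
A = -29043 (A = 3*(-9681) = -29043)
(A + k)*(z(-43, -120) + J(48, 33)) = (-29043 - 8)*(131 + (-50 - 190*48)) = -29051*(131 + (-50 - 9120)) = -29051*(131 - 9170) = -29051*(-9039) = 262591989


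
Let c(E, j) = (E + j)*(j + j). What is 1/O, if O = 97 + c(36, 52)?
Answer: 1/9249 ≈ 0.00010812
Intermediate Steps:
c(E, j) = 2*j*(E + j) (c(E, j) = (E + j)*(2*j) = 2*j*(E + j))
O = 9249 (O = 97 + 2*52*(36 + 52) = 97 + 2*52*88 = 97 + 9152 = 9249)
1/O = 1/9249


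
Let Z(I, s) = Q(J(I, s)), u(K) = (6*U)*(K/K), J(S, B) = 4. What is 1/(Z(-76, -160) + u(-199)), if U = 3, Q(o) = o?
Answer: 1/22 ≈ 0.045455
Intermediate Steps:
u(K) = 18 (u(K) = (6*3)*(K/K) = 18*1 = 18)
Z(I, s) = 4
1/(Z(-76, -160) + u(-199)) = 1/(4 + 18) = 1/22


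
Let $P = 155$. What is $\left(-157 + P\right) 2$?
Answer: $-4$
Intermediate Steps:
$\left(-157 + P\right) 2 = \left(-157 + 155\right) 2 = \left(-2\right) 2 = -4$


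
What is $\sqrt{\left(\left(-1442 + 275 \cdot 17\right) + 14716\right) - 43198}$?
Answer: $i \sqrt{25249} \approx 158.9 i$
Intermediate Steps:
$\sqrt{\left(\left(-1442 + 275 \cdot 17\right) + 14716\right) - 43198} = \sqrt{\left(\left(-1442 + 4675\right) + 14716\right) - 43198} = \sqrt{\left(3233 + 14716\right) - 43198} = \sqrt{17949 - 43198} = \sqrt{-25249} = i \sqrt{25249}$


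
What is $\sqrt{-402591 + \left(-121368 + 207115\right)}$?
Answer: $2 i \sqrt{79211} \approx 562.89 i$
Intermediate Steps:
$\sqrt{-402591 + \left(-121368 + 207115\right)} = \sqrt{-402591 + 85747} = \sqrt{-316844} = 2 i \sqrt{79211}$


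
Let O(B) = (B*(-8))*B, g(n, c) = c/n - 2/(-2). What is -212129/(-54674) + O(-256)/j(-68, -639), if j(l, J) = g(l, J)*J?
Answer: 2045048858333/24700237002 ≈ 82.795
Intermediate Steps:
g(n, c) = 1 + c/n (g(n, c) = c/n - 2*(-½) = c/n + 1 = 1 + c/n)
j(l, J) = J*(J + l)/l (j(l, J) = ((J + l)/l)*J = J*(J + l)/l)
O(B) = -8*B² (O(B) = (-8*B)*B = -8*B²)
-212129/(-54674) + O(-256)/j(-68, -639) = -212129/(-54674) + (-8*(-256)²)/((-639*(-639 - 68)/(-68))) = -212129*(-1/54674) + (-8*65536)/((-639*(-1/68)*(-707))) = 212129/54674 - 524288/(-451773/68) = 212129/54674 - 524288*(-68/451773) = 212129/54674 + 35651584/451773 = 2045048858333/24700237002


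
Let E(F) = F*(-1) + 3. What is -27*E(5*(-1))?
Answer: -216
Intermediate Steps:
E(F) = 3 - F (E(F) = -F + 3 = 3 - F)
-27*E(5*(-1)) = -27*(3 - 5*(-1)) = -27*(3 - 1*(-5)) = -27*(3 + 5) = -27*8 = -216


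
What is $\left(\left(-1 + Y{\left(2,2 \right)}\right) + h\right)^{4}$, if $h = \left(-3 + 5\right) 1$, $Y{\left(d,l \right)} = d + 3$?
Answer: $1296$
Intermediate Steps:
$Y{\left(d,l \right)} = 3 + d$
$h = 2$ ($h = 2 \cdot 1 = 2$)
$\left(\left(-1 + Y{\left(2,2 \right)}\right) + h\right)^{4} = \left(\left(-1 + \left(3 + 2\right)\right) + 2\right)^{4} = \left(\left(-1 + 5\right) + 2\right)^{4} = \left(4 + 2\right)^{4} = 6^{4} = 1296$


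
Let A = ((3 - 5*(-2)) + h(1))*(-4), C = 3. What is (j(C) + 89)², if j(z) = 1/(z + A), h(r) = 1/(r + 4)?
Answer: 490888336/62001 ≈ 7917.4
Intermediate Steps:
h(r) = 1/(4 + r)
A = -264/5 (A = ((3 - 5*(-2)) + 1/(4 + 1))*(-4) = ((3 + 10) + 1/5)*(-4) = (13 + ⅕)*(-4) = (66/5)*(-4) = -264/5 ≈ -52.800)
j(z) = 1/(-264/5 + z) (j(z) = 1/(z - 264/5) = 1/(-264/5 + z))
(j(C) + 89)² = (5/(-264 + 5*3) + 89)² = (5/(-264 + 15) + 89)² = (5/(-249) + 89)² = (5*(-1/249) + 89)² = (-5/249 + 89)² = (22156/249)² = 490888336/62001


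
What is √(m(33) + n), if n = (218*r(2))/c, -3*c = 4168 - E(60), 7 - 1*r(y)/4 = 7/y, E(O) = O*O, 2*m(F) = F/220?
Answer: 3*I*√3594730/1420 ≈ 4.0056*I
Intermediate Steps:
m(F) = F/440 (m(F) = (F/220)/2 = F/440)
E(O) = O²
r(y) = 28 - 28/y
c = -568/3 (c = -(4168 - 1*60²)/3 = -(4168 - 1*3600)/3 = -(4168 - 3600)/3 = -⅓*568 = -568/3 ≈ -189.33)
n = -2289/142 (n = (218*(28 - 28/2))/(-568/3) = (218*(28 - 28*½))*(-3/568) = (218*(28 - 14))*(-3/568) = (218*14)*(-3/568) = 3052*(-3/568) = -2289/142 ≈ -16.120)
√(m(33) + n) = √((1/440)*33 - 2289/142) = √(3/40 - 2289/142) = √(-45567/2840) = 3*I*√3594730/1420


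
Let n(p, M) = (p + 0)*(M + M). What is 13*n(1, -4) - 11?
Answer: -115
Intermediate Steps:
n(p, M) = 2*M*p (n(p, M) = p*(2*M) = 2*M*p)
13*n(1, -4) - 11 = 13*(2*(-4)*1) - 11 = 13*(-8) - 11 = -104 - 11 = -115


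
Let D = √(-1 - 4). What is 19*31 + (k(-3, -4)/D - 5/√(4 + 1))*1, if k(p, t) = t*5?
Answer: 589 + √5*(-1 + 4*I) ≈ 586.76 + 8.9443*I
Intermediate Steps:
k(p, t) = 5*t
D = I*√5 (D = √(-5) = I*√5 ≈ 2.2361*I)
19*31 + (k(-3, -4)/D - 5/√(4 + 1))*1 = 19*31 + ((5*(-4))/((I*√5)) - 5/√(4 + 1))*1 = 589 + (-(-4)*I*√5 - 5*√5/5)*1 = 589 + (4*I*√5 - √5)*1 = 589 + (-√5 + 4*I*√5)*1 = 589 + (-√5 + 4*I*√5) = 589 - √5 + 4*I*√5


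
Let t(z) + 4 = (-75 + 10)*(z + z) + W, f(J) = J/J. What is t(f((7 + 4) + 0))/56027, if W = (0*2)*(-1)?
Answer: -134/56027 ≈ -0.0023917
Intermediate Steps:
W = 0 (W = 0*(-1) = 0)
f(J) = 1
t(z) = -4 - 130*z (t(z) = -4 + ((-75 + 10)*(z + z) + 0) = -4 + (-130*z + 0) = -4 - 130*z)
t(f((7 + 4) + 0))/56027 = (-4 - 130*1)/56027 = (-4 - 130)*(1/56027) = -134*1/56027 = -134/56027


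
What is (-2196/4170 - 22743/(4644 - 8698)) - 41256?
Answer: -116225695059/2817530 ≈ -41251.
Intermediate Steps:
(-2196/4170 - 22743/(4644 - 8698)) - 41256 = (-2196*1/4170 - 22743/(-4054)) - 41256 = (-366/695 - 22743*(-1/4054)) - 41256 = (-366/695 + 22743/4054) - 41256 = 14322621/2817530 - 41256 = -116225695059/2817530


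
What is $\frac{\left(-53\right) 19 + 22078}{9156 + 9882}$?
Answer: $\frac{1109}{1002} \approx 1.1068$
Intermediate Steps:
$\frac{\left(-53\right) 19 + 22078}{9156 + 9882} = \frac{-1007 + 22078}{19038} = 21071 \cdot \frac{1}{19038} = \frac{1109}{1002}$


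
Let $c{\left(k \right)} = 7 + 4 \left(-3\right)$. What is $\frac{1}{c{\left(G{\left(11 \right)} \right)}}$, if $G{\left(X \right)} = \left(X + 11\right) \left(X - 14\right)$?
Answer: $- \frac{1}{5} \approx -0.2$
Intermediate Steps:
$G{\left(X \right)} = \left(-14 + X\right) \left(11 + X\right)$ ($G{\left(X \right)} = \left(11 + X\right) \left(-14 + X\right) = \left(-14 + X\right) \left(11 + X\right)$)
$c{\left(k \right)} = -5$ ($c{\left(k \right)} = 7 - 12 = -5$)
$\frac{1}{c{\left(G{\left(11 \right)} \right)}} = \frac{1}{-5} = - \frac{1}{5}$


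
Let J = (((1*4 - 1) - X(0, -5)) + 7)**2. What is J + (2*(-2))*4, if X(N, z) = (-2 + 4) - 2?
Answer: 84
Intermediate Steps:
X(N, z) = 0 (X(N, z) = 2 - 2 = 0)
J = 100 (J = (((1*4 - 1) - 1*0) + 7)**2 = (((4 - 1) + 0) + 7)**2 = ((3 + 0) + 7)**2 = (3 + 7)**2 = 10**2 = 100)
J + (2*(-2))*4 = 100 + (2*(-2))*4 = 100 - 4*4 = 100 - 16 = 84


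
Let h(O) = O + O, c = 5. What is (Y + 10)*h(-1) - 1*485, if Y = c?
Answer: -515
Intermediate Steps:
h(O) = 2*O
Y = 5
(Y + 10)*h(-1) - 1*485 = (5 + 10)*(2*(-1)) - 1*485 = 15*(-2) - 485 = -30 - 485 = -515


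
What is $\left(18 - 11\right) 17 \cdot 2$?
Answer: $238$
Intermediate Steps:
$\left(18 - 11\right) 17 \cdot 2 = 7 \cdot 17 \cdot 2 = 119 \cdot 2 = 238$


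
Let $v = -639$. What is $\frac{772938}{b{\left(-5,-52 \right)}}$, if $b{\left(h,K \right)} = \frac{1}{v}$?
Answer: $-493907382$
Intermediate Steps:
$b{\left(h,K \right)} = - \frac{1}{639}$ ($b{\left(h,K \right)} = \frac{1}{-639} = - \frac{1}{639}$)
$\frac{772938}{b{\left(-5,-52 \right)}} = \frac{772938}{- \frac{1}{639}} = 772938 \left(-639\right) = -493907382$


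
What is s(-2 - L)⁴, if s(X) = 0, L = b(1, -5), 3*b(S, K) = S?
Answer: 0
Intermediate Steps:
b(S, K) = S/3
L = ⅓ (L = (⅓)*1 = ⅓ ≈ 0.33333)
s(-2 - L)⁴ = 0⁴ = 0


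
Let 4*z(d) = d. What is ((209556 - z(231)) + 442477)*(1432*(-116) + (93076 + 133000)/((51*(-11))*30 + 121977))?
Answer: -11387368674654397/105147 ≈ -1.0830e+11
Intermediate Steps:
z(d) = d/4
((209556 - z(231)) + 442477)*(1432*(-116) + (93076 + 133000)/((51*(-11))*30 + 121977)) = ((209556 - 231/4) + 442477)*(1432*(-116) + (93076 + 133000)/((51*(-11))*30 + 121977)) = ((209556 - 1*231/4) + 442477)*(-166112 + 226076/(-561*30 + 121977)) = ((209556 - 231/4) + 442477)*(-166112 + 226076/(-16830 + 121977)) = (837993/4 + 442477)*(-166112 + 226076/105147) = 2607901*(-166112 + 226076*(1/105147))/4 = 2607901*(-166112 + 226076/105147)/4 = (2607901/4)*(-17465952388/105147) = -11387368674654397/105147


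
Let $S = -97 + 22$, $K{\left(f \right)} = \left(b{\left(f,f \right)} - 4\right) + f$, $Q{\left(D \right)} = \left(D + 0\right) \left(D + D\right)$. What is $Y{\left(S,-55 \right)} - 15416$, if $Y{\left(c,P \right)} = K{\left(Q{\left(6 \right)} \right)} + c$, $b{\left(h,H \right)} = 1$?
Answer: $-15422$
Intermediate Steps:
$Q{\left(D \right)} = 2 D^{2}$ ($Q{\left(D \right)} = D 2 D = 2 D^{2}$)
$K{\left(f \right)} = -3 + f$ ($K{\left(f \right)} = \left(1 - 4\right) + f = -3 + f$)
$S = -75$
$Y{\left(c,P \right)} = 69 + c$ ($Y{\left(c,P \right)} = \left(-3 + 2 \cdot 6^{2}\right) + c = \left(-3 + 2 \cdot 36\right) + c = \left(-3 + 72\right) + c = 69 + c$)
$Y{\left(S,-55 \right)} - 15416 = \left(69 - 75\right) - 15416 = -6 - 15416 = -15422$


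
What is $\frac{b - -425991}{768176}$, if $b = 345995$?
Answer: $\frac{385993}{384088} \approx 1.005$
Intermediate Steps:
$\frac{b - -425991}{768176} = \frac{345995 - -425991}{768176} = \left(345995 + 425991\right) \frac{1}{768176} = 771986 \cdot \frac{1}{768176} = \frac{385993}{384088}$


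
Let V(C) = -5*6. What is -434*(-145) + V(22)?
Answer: 62900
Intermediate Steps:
V(C) = -30
-434*(-145) + V(22) = -434*(-145) - 30 = 62930 - 30 = 62900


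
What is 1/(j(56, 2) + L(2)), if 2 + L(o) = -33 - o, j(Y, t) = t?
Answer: -1/35 ≈ -0.028571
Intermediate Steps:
L(o) = -35 - o (L(o) = -2 + (-33 - o) = -35 - o)
1/(j(56, 2) + L(2)) = 1/(2 + (-35 - 1*2)) = 1/(2 + (-35 - 2)) = 1/(2 - 37) = 1/(-35) = -1/35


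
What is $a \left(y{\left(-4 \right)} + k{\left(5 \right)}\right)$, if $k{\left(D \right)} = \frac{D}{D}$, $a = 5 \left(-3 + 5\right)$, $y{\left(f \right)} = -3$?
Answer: $-20$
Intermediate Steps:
$a = 10$ ($a = 5 \cdot 2 = 10$)
$k{\left(D \right)} = 1$
$a \left(y{\left(-4 \right)} + k{\left(5 \right)}\right) = 10 \left(-3 + 1\right) = 10 \left(-2\right) = -20$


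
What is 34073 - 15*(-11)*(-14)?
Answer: 31763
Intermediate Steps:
34073 - 15*(-11)*(-14) = 34073 + 165*(-14) = 34073 - 2310 = 31763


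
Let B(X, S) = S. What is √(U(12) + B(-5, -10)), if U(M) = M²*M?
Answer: √1718 ≈ 41.449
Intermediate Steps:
U(M) = M³
√(U(12) + B(-5, -10)) = √(12³ - 10) = √(1728 - 10) = √1718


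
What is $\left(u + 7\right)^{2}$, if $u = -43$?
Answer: $1296$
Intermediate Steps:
$\left(u + 7\right)^{2} = \left(-43 + 7\right)^{2} = \left(-36\right)^{2} = 1296$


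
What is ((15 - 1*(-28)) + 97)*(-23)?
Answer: -3220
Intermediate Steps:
((15 - 1*(-28)) + 97)*(-23) = ((15 + 28) + 97)*(-23) = (43 + 97)*(-23) = 140*(-23) = -3220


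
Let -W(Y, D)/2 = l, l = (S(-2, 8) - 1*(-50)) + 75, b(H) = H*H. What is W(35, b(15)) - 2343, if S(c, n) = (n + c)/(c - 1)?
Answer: -2589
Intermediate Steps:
b(H) = H²
S(c, n) = (c + n)/(-1 + c)
l = 123 (l = ((-2 + 8)/(-1 - 2) - 1*(-50)) + 75 = (6/(-3) + 50) + 75 = (-⅓*6 + 50) + 75 = (-2 + 50) + 75 = 48 + 75 = 123)
W(Y, D) = -246 (W(Y, D) = -2*123 = -246)
W(35, b(15)) - 2343 = -246 - 2343 = -2589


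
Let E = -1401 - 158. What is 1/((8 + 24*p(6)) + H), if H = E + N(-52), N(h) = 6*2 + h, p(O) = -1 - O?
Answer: -1/1759 ≈ -0.00056850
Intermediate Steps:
E = -1559
N(h) = 12 + h
H = -1599 (H = -1559 + (12 - 52) = -1559 - 40 = -1599)
1/((8 + 24*p(6)) + H) = 1/((8 + 24*(-1 - 1*6)) - 1599) = 1/((8 + 24*(-1 - 6)) - 1599) = 1/((8 + 24*(-7)) - 1599) = 1/((8 - 168) - 1599) = 1/(-160 - 1599) = 1/(-1759) = -1/1759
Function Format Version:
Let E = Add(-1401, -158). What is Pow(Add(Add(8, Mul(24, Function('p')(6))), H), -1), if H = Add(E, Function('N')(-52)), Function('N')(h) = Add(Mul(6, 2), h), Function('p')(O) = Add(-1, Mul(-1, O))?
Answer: Rational(-1, 1759) ≈ -0.00056850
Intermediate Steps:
E = -1559
Function('N')(h) = Add(12, h)
H = -1599 (H = Add(-1559, Add(12, -52)) = Add(-1559, -40) = -1599)
Pow(Add(Add(8, Mul(24, Function('p')(6))), H), -1) = Pow(Add(Add(8, Mul(24, Add(-1, Mul(-1, 6)))), -1599), -1) = Pow(Add(Add(8, Mul(24, Add(-1, -6))), -1599), -1) = Pow(Add(Add(8, Mul(24, -7)), -1599), -1) = Pow(Add(Add(8, -168), -1599), -1) = Pow(Add(-160, -1599), -1) = Pow(-1759, -1) = Rational(-1, 1759)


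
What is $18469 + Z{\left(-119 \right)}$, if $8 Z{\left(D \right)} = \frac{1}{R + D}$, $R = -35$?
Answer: $\frac{22753807}{1232} \approx 18469.0$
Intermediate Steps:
$Z{\left(D \right)} = \frac{1}{8 \left(-35 + D\right)}$
$18469 + Z{\left(-119 \right)} = 18469 + \frac{1}{8 \left(-35 - 119\right)} = 18469 + \frac{1}{8 \left(-154\right)} = 18469 + \frac{1}{8} \left(- \frac{1}{154}\right) = 18469 - \frac{1}{1232} = \frac{22753807}{1232}$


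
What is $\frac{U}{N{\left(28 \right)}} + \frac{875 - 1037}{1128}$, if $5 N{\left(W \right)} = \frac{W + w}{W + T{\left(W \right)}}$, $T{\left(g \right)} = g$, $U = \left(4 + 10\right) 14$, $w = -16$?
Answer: $\frac{2579279}{564} \approx 4573.2$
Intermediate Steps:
$U = 196$ ($U = 14 \cdot 14 = 196$)
$N{\left(W \right)} = \frac{-16 + W}{10 W}$ ($N{\left(W \right)} = \frac{\left(W - 16\right) \frac{1}{W + W}}{5} = \frac{\left(-16 + W\right) \frac{1}{2 W}}{5} = \frac{\frac{1}{2} \frac{1}{W} \left(-16 + W\right)}{5} = \frac{-16 + W}{10 W}$)
$\frac{U}{N{\left(28 \right)}} + \frac{875 - 1037}{1128} = \frac{196}{\frac{1}{10} \cdot \frac{1}{28} \left(-16 + 28\right)} + \frac{875 - 1037}{1128} = \frac{196}{\frac{1}{10} \cdot \frac{1}{28} \cdot 12} - \frac{27}{188} = \frac{196}{\frac{3}{70}} - \frac{27}{188} = 196 \cdot \frac{70}{3} - \frac{27}{188} = \frac{13720}{3} - \frac{27}{188} = \frac{2579279}{564}$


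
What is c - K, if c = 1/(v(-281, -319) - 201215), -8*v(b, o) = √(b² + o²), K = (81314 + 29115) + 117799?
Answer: -295692002547666172/1295599148839 + 4*√180722/1295599148839 ≈ -2.2823e+5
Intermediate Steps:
K = 228228 (K = 110429 + 117799 = 228228)
v(b, o) = -√(b² + o²)/8
c = 1/(-201215 - √180722/8) (c = 1/(-√((-281)² + (-319)²)/8 - 201215) = 1/(-√(78961 + 101761)/8 - 201215) = 1/(-√180722/8 - 201215) = 1/(-201215 - √180722/8) ≈ -4.9685e-6)
c - K = (-6438880/1295599148839 + 4*√180722/1295599148839) - 1*228228 = (-6438880/1295599148839 + 4*√180722/1295599148839) - 228228 = -295692002547666172/1295599148839 + 4*√180722/1295599148839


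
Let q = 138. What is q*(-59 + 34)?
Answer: -3450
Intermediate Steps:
q*(-59 + 34) = 138*(-59 + 34) = 138*(-25) = -3450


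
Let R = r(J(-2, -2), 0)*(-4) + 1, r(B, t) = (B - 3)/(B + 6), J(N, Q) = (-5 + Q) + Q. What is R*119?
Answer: -1785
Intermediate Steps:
J(N, Q) = -5 + 2*Q
r(B, t) = (-3 + B)/(6 + B)
R = -15 (R = ((-3 + (-5 + 2*(-2)))/(6 + (-5 + 2*(-2))))*(-4) + 1 = ((-3 + (-5 - 4))/(6 + (-5 - 4)))*(-4) + 1 = ((-3 - 9)/(6 - 9))*(-4) + 1 = (-12/(-3))*(-4) + 1 = -⅓*(-12)*(-4) + 1 = 4*(-4) + 1 = -16 + 1 = -15)
R*119 = -15*119 = -1785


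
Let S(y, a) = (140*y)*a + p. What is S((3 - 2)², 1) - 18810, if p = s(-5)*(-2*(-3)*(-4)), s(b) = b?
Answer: -18550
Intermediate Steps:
p = 120 (p = -5*(-2*(-3))*(-4) = -30*(-4) = -5*(-24) = 120)
S(y, a) = 120 + 140*a*y (S(y, a) = (140*y)*a + 120 = 140*a*y + 120 = 120 + 140*a*y)
S((3 - 2)², 1) - 18810 = (120 + 140*1*(3 - 2)²) - 18810 = (120 + 140*1*1²) - 18810 = (120 + 140*1*1) - 18810 = (120 + 140) - 18810 = 260 - 18810 = -18550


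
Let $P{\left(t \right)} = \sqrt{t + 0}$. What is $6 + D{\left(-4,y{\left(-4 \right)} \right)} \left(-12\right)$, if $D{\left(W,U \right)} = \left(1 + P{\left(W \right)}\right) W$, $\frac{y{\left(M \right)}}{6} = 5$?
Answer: $54 + 96 i \approx 54.0 + 96.0 i$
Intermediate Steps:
$y{\left(M \right)} = 30$ ($y{\left(M \right)} = 6 \cdot 5 = 30$)
$P{\left(t \right)} = \sqrt{t}$
$D{\left(W,U \right)} = W \left(1 + \sqrt{W}\right)$ ($D{\left(W,U \right)} = \left(1 + \sqrt{W}\right) W = W \left(1 + \sqrt{W}\right)$)
$6 + D{\left(-4,y{\left(-4 \right)} \right)} \left(-12\right) = 6 + \left(-4 + \left(-4\right)^{\frac{3}{2}}\right) \left(-12\right) = 6 + \left(-4 - 8 i\right) \left(-12\right) = 6 + \left(48 + 96 i\right) = 54 + 96 i$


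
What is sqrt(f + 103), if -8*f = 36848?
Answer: I*sqrt(4503) ≈ 67.104*I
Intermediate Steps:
f = -4606 (f = -1/8*36848 = -4606)
sqrt(f + 103) = sqrt(-4606 + 103) = sqrt(-4503) = I*sqrt(4503)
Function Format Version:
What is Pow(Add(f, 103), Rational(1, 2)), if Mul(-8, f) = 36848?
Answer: Mul(I, Pow(4503, Rational(1, 2))) ≈ Mul(67.104, I)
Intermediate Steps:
f = -4606 (f = Mul(Rational(-1, 8), 36848) = -4606)
Pow(Add(f, 103), Rational(1, 2)) = Pow(Add(-4606, 103), Rational(1, 2)) = Pow(-4503, Rational(1, 2)) = Mul(I, Pow(4503, Rational(1, 2)))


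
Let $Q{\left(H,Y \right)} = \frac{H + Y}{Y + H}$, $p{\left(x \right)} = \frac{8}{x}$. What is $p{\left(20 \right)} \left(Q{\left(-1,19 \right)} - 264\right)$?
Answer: $- \frac{526}{5} \approx -105.2$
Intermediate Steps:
$Q{\left(H,Y \right)} = 1$ ($Q{\left(H,Y \right)} = \frac{H + Y}{H + Y} = 1$)
$p{\left(20 \right)} \left(Q{\left(-1,19 \right)} - 264\right) = \frac{8}{20} \left(1 - 264\right) = 8 \cdot \frac{1}{20} \left(-263\right) = \frac{2}{5} \left(-263\right) = - \frac{526}{5}$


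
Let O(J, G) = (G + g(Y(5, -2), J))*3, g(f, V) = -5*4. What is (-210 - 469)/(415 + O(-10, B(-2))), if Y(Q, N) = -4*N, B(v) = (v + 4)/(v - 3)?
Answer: -3395/1769 ≈ -1.9192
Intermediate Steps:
B(v) = (4 + v)/(-3 + v)
g(f, V) = -20
O(J, G) = -60 + 3*G (O(J, G) = (G - 20)*3 = (-20 + G)*3 = -60 + 3*G)
(-210 - 469)/(415 + O(-10, B(-2))) = (-210 - 469)/(415 + (-60 + 3*((4 - 2)/(-3 - 2)))) = -679/(415 + (-60 + 3*(2/(-5)))) = -679/(415 + (-60 + 3*(-⅕*2))) = -679/(415 + (-60 + 3*(-⅖))) = -679/(415 + (-60 - 6/5)) = -679/(415 - 306/5) = -679/1769/5 = -679*5/1769 = -3395/1769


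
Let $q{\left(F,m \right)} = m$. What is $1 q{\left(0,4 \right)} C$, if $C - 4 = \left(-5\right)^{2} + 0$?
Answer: $116$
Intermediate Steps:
$C = 29$ ($C = 4 + \left(\left(-5\right)^{2} + 0\right) = 4 + \left(25 + 0\right) = 4 + 25 = 29$)
$1 q{\left(0,4 \right)} C = 1 \cdot 4 \cdot 29 = 4 \cdot 29 = 116$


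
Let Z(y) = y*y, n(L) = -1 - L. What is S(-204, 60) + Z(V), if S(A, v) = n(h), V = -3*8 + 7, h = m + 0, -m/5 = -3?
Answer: 273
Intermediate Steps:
m = 15 (m = -5*(-3) = 15)
h = 15 (h = 15 + 0 = 15)
V = -17 (V = -24 + 7 = -17)
S(A, v) = -16 (S(A, v) = -1 - 1*15 = -1 - 15 = -16)
Z(y) = y²
S(-204, 60) + Z(V) = -16 + (-17)² = -16 + 289 = 273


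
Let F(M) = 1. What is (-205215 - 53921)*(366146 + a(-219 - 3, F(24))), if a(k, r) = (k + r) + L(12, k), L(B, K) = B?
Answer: -94827450432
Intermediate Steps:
a(k, r) = 12 + k + r (a(k, r) = (k + r) + 12 = 12 + k + r)
(-205215 - 53921)*(366146 + a(-219 - 3, F(24))) = (-205215 - 53921)*(366146 + (12 + (-219 - 3) + 1)) = -259136*(366146 + (12 - 222 + 1)) = -259136*(366146 - 209) = -259136*365937 = -94827450432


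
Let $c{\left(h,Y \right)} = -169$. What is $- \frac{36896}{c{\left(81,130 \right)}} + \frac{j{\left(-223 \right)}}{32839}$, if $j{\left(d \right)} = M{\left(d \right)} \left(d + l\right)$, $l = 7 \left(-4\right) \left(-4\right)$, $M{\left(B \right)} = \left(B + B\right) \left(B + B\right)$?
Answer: $- \frac{2519837500}{5549791} \approx -454.04$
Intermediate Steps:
$M{\left(B \right)} = 4 B^{2}$ ($M{\left(B \right)} = 2 B 2 B = 4 B^{2}$)
$l = 112$ ($l = \left(-28\right) \left(-4\right) = 112$)
$j{\left(d \right)} = 4 d^{2} \left(112 + d\right)$ ($j{\left(d \right)} = 4 d^{2} \left(d + 112\right) = 4 d^{2} \left(112 + d\right)$)
$- \frac{36896}{c{\left(81,130 \right)}} + \frac{j{\left(-223 \right)}}{32839} = - \frac{36896}{-169} + \frac{4 \left(-223\right)^{2} \left(112 - 223\right)}{32839} = \left(-36896\right) \left(- \frac{1}{169}\right) + 4 \cdot 49729 \left(-111\right) \frac{1}{32839} = \frac{36896}{169} - \frac{22079676}{32839} = - \frac{2519837500}{5549791}$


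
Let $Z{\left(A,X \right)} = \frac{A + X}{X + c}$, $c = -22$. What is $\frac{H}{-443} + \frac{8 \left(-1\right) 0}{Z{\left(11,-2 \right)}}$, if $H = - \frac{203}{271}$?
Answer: $\frac{203}{120053} \approx 0.0016909$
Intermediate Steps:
$H = - \frac{203}{271}$ ($H = \left(-203\right) \frac{1}{271} = - \frac{203}{271} \approx -0.74908$)
$Z{\left(A,X \right)} = \frac{A + X}{-22 + X}$ ($Z{\left(A,X \right)} = \frac{A + X}{X - 22} = \frac{A + X}{-22 + X}$)
$\frac{H}{-443} + \frac{8 \left(-1\right) 0}{Z{\left(11,-2 \right)}} = - \frac{203}{271 \left(-443\right)} + \frac{8 \left(-1\right) 0}{\frac{1}{-22 - 2} \left(11 - 2\right)} = \left(- \frac{203}{271}\right) \left(- \frac{1}{443}\right) + \frac{\left(-8\right) 0}{\frac{1}{-24} \cdot 9} = \frac{203}{120053} + \frac{0}{\left(- \frac{1}{24}\right) 9} = \frac{203}{120053} + \frac{0}{- \frac{3}{8}} = \frac{203}{120053} + 0 \left(- \frac{8}{3}\right) = \frac{203}{120053} + 0 = \frac{203}{120053}$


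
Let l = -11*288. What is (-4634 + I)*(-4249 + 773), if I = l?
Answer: 27119752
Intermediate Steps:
l = -3168
I = -3168
(-4634 + I)*(-4249 + 773) = (-4634 - 3168)*(-4249 + 773) = -7802*(-3476) = 27119752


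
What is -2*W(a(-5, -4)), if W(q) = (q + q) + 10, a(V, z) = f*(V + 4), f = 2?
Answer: -12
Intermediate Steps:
a(V, z) = 8 + 2*V (a(V, z) = 2*(V + 4) = 2*(4 + V) = 8 + 2*V)
W(q) = 10 + 2*q (W(q) = 2*q + 10 = 10 + 2*q)
-2*W(a(-5, -4)) = -2*(10 + 2*(8 + 2*(-5))) = -2*(10 + 2*(8 - 10)) = -2*(10 + 2*(-2)) = -2*(10 - 4) = -2*6 = -12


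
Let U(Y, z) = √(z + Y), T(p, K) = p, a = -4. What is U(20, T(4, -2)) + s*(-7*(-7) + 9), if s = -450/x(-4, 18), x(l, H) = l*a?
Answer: -6525/4 + 2*√6 ≈ -1626.4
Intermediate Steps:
x(l, H) = -4*l (x(l, H) = l*(-4) = -4*l)
s = -225/8 (s = -450/((-4*(-4))) = -450/16 = -450*1/16 = -225/8 ≈ -28.125)
U(Y, z) = √(Y + z)
U(20, T(4, -2)) + s*(-7*(-7) + 9) = √(20 + 4) - 225*(-7*(-7) + 9)/8 = √24 - 225*(49 + 9)/8 = 2*√6 - 225/8*58 = 2*√6 - 6525/4 = -6525/4 + 2*√6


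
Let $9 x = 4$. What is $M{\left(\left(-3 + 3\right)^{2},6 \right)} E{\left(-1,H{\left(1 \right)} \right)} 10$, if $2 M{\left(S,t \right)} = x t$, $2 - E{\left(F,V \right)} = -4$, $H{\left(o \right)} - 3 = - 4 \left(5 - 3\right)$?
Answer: $80$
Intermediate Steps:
$H{\left(o \right)} = -5$ ($H{\left(o \right)} = 3 - 4 \left(5 - 3\right) = 3 - 8 = -5$)
$E{\left(F,V \right)} = 6$ ($E{\left(F,V \right)} = 2 - -4 = 2 + 4 = 6$)
$x = \frac{4}{9}$ ($x = \frac{1}{9} \cdot 4 = \frac{4}{9} \approx 0.44444$)
$M{\left(S,t \right)} = \frac{2 t}{9}$ ($M{\left(S,t \right)} = \frac{\frac{4}{9} t}{2} = \frac{2 t}{9}$)
$M{\left(\left(-3 + 3\right)^{2},6 \right)} E{\left(-1,H{\left(1 \right)} \right)} 10 = \frac{2}{9} \cdot 6 \cdot 6 \cdot 10 = \frac{4}{3} \cdot 6 \cdot 10 = 8 \cdot 10 = 80$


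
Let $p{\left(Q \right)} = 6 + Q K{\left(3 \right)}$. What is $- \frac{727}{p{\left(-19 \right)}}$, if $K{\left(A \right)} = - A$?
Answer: $- \frac{727}{63} \approx -11.54$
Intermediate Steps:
$p{\left(Q \right)} = 6 - 3 Q$ ($p{\left(Q \right)} = 6 + Q \left(\left(-1\right) 3\right) = 6 + Q \left(-3\right) = 6 - 3 Q$)
$- \frac{727}{p{\left(-19 \right)}} = - \frac{727}{6 - -57} = - \frac{727}{6 + 57} = - \frac{727}{63}$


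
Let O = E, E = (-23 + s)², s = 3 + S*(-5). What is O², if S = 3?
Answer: 1500625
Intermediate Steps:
s = -12 (s = 3 + 3*(-5) = 3 - 15 = -12)
E = 1225 (E = (-23 - 12)² = (-35)² = 1225)
O = 1225
O² = 1225² = 1500625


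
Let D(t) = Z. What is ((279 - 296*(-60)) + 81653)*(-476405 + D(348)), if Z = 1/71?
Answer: -3372057375768/71 ≈ -4.7494e+10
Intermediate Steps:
Z = 1/71 ≈ 0.014085
D(t) = 1/71
((279 - 296*(-60)) + 81653)*(-476405 + D(348)) = ((279 - 296*(-60)) + 81653)*(-476405 + 1/71) = ((279 + 17760) + 81653)*(-33824754/71) = (18039 + 81653)*(-33824754/71) = 99692*(-33824754/71) = -3372057375768/71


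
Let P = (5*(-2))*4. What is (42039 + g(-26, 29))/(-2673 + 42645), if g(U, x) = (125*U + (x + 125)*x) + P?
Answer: 14405/13324 ≈ 1.0811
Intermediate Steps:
P = -40 (P = -10*4 = -40)
g(U, x) = -40 + 125*U + x*(125 + x) (g(U, x) = (125*U + (x + 125)*x) - 40 = (125*U + (125 + x)*x) - 40 = (125*U + x*(125 + x)) - 40 = -40 + 125*U + x*(125 + x))
(42039 + g(-26, 29))/(-2673 + 42645) = (42039 + (-40 + 29² + 125*(-26) + 125*29))/(-2673 + 42645) = (42039 + (-40 + 841 - 3250 + 3625))/39972 = (42039 + 1176)*(1/39972) = 43215*(1/39972) = 14405/13324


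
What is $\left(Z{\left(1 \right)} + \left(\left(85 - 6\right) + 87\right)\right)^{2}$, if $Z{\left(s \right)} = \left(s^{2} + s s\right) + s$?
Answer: $28561$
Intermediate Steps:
$Z{\left(s \right)} = s + 2 s^{2}$ ($Z{\left(s \right)} = \left(s^{2} + s^{2}\right) + s = 2 s^{2} + s = s + 2 s^{2}$)
$\left(Z{\left(1 \right)} + \left(\left(85 - 6\right) + 87\right)\right)^{2} = \left(1 \left(1 + 2 \cdot 1\right) + \left(\left(85 - 6\right) + 87\right)\right)^{2} = \left(1 \left(1 + 2\right) + \left(79 + 87\right)\right)^{2} = \left(1 \cdot 3 + 166\right)^{2} = \left(3 + 166\right)^{2} = 169^{2} = 28561$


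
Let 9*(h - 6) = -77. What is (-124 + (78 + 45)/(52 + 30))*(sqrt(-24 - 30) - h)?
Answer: -5635/18 - 735*I*sqrt(6)/2 ≈ -313.06 - 900.19*I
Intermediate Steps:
h = -23/9 (h = 6 + (1/9)*(-77) = 6 - 77/9 = -23/9 ≈ -2.5556)
(-124 + (78 + 45)/(52 + 30))*(sqrt(-24 - 30) - h) = (-124 + (78 + 45)/(52 + 30))*(sqrt(-24 - 30) - 1*(-23/9)) = (-124 + 123/82)*(sqrt(-54) + 23/9) = (-124 + 123*(1/82))*(3*I*sqrt(6) + 23/9) = (-124 + 3/2)*(23/9 + 3*I*sqrt(6)) = -245*(23/9 + 3*I*sqrt(6))/2 = -5635/18 - 735*I*sqrt(6)/2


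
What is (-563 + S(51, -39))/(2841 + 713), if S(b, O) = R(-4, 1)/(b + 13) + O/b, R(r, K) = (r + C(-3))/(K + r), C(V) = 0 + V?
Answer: -1840009/11600256 ≈ -0.15862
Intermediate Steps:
C(V) = V
R(r, K) = (-3 + r)/(K + r) (R(r, K) = (r - 3)/(K + r) = (-3 + r)/(K + r))
S(b, O) = 7/(3*(13 + b)) + O/b (S(b, O) = ((-3 - 4)/(1 - 4))/(b + 13) + O/b = (-7/(-3))/(13 + b) + O/b = (-⅓*(-7))/(13 + b) + O/b = 7/(3*(13 + b)) + O/b)
(-563 + S(51, -39))/(2841 + 713) = (-563 + (13*(-39) + (7/3)*51 - 39*51)/(51*(13 + 51)))/(2841 + 713) = (-563 + (1/51)*(-507 + 119 - 1989)/64)/3554 = (-563 + (1/51)*(1/64)*(-2377))*(1/3554) = (-563 - 2377/3264)*(1/3554) = -1840009/3264*1/3554 = -1840009/11600256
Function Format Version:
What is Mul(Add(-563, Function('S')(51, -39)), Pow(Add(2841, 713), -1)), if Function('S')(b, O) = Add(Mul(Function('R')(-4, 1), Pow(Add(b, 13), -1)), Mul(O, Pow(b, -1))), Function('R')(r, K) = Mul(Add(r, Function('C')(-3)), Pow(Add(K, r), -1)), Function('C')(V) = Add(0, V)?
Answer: Rational(-1840009, 11600256) ≈ -0.15862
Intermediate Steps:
Function('C')(V) = V
Function('R')(r, K) = Mul(Pow(Add(K, r), -1), Add(-3, r)) (Function('R')(r, K) = Mul(Add(r, -3), Pow(Add(K, r), -1)) = Mul(Add(-3, r), Pow(Add(K, r), -1)) = Mul(Pow(Add(K, r), -1), Add(-3, r)))
Function('S')(b, O) = Add(Mul(Rational(7, 3), Pow(Add(13, b), -1)), Mul(O, Pow(b, -1))) (Function('S')(b, O) = Add(Mul(Mul(Pow(Add(1, -4), -1), Add(-3, -4)), Pow(Add(b, 13), -1)), Mul(O, Pow(b, -1))) = Add(Mul(Mul(Pow(-3, -1), -7), Pow(Add(13, b), -1)), Mul(O, Pow(b, -1))) = Add(Mul(Mul(Rational(-1, 3), -7), Pow(Add(13, b), -1)), Mul(O, Pow(b, -1))) = Add(Mul(Rational(7, 3), Pow(Add(13, b), -1)), Mul(O, Pow(b, -1))))
Mul(Add(-563, Function('S')(51, -39)), Pow(Add(2841, 713), -1)) = Mul(Add(-563, Mul(Pow(51, -1), Pow(Add(13, 51), -1), Add(Mul(13, -39), Mul(Rational(7, 3), 51), Mul(-39, 51)))), Pow(Add(2841, 713), -1)) = Mul(Add(-563, Mul(Rational(1, 51), Pow(64, -1), Add(-507, 119, -1989))), Pow(3554, -1)) = Mul(Add(-563, Mul(Rational(1, 51), Rational(1, 64), -2377)), Rational(1, 3554)) = Mul(Add(-563, Rational(-2377, 3264)), Rational(1, 3554)) = Mul(Rational(-1840009, 3264), Rational(1, 3554)) = Rational(-1840009, 11600256)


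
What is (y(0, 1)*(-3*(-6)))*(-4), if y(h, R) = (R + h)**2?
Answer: -72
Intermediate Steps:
(y(0, 1)*(-3*(-6)))*(-4) = ((1 + 0)**2*(-3*(-6)))*(-4) = (1**2*18)*(-4) = (1*18)*(-4) = 18*(-4) = -72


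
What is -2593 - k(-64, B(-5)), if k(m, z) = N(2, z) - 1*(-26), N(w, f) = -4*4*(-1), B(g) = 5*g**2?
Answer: -2635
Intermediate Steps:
N(w, f) = 16 (N(w, f) = -16*(-1) = 16)
k(m, z) = 42 (k(m, z) = 16 - 1*(-26) = 16 + 26 = 42)
-2593 - k(-64, B(-5)) = -2593 - 1*42 = -2593 - 42 = -2635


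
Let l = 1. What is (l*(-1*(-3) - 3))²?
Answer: 0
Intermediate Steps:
(l*(-1*(-3) - 3))² = (1*(-1*(-3) - 3))² = (1*(3 - 3))² = (1*0)² = 0² = 0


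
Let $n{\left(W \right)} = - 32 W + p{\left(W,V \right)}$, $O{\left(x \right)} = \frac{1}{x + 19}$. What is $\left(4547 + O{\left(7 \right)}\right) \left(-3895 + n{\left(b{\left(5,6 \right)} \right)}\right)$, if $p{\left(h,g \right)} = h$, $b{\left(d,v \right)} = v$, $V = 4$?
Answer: $- \frac{482468063}{26} \approx -1.8556 \cdot 10^{7}$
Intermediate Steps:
$O{\left(x \right)} = \frac{1}{19 + x}$
$n{\left(W \right)} = - 31 W$ ($n{\left(W \right)} = - 32 W + W = - 31 W$)
$\left(4547 + O{\left(7 \right)}\right) \left(-3895 + n{\left(b{\left(5,6 \right)} \right)}\right) = \left(4547 + \frac{1}{19 + 7}\right) \left(-3895 - 186\right) = \left(4547 + \frac{1}{26}\right) \left(-3895 - 186\right) = \left(4547 + \frac{1}{26}\right) \left(-4081\right) = \frac{118223}{26} \left(-4081\right) = - \frac{482468063}{26}$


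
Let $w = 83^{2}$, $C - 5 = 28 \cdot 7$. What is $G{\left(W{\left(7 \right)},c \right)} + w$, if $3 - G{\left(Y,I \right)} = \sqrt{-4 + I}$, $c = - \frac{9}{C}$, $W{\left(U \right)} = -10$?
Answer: $6892 - \frac{i \sqrt{18157}}{67} \approx 6892.0 - 2.0112 i$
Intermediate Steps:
$C = 201$ ($C = 5 + 28 \cdot 7 = 5 + 196 = 201$)
$c = - \frac{3}{67}$ ($c = - \frac{9}{201} = \left(-9\right) \frac{1}{201} = - \frac{3}{67} \approx -0.044776$)
$G{\left(Y,I \right)} = 3 - \sqrt{-4 + I}$
$w = 6889$
$G{\left(W{\left(7 \right)},c \right)} + w = \left(3 - \sqrt{-4 - \frac{3}{67}}\right) + 6889 = \left(3 - \sqrt{- \frac{271}{67}}\right) + 6889 = \left(3 - \frac{i \sqrt{18157}}{67}\right) + 6889 = 6892 - \frac{i \sqrt{18157}}{67}$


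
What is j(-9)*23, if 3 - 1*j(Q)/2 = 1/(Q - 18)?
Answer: 3772/27 ≈ 139.70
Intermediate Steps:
j(Q) = 6 - 2/(-18 + Q) (j(Q) = 6 - 2/(Q - 18) = 6 - 2/(-18 + Q))
j(-9)*23 = (2*(-55 + 3*(-9))/(-18 - 9))*23 = (2*(-55 - 27)/(-27))*23 = (2*(-1/27)*(-82))*23 = (164/27)*23 = 3772/27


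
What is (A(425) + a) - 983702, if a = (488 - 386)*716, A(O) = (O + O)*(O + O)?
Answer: -188170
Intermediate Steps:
A(O) = 4*O**2 (A(O) = (2*O)*(2*O) = 4*O**2)
a = 73032 (a = 102*716 = 73032)
(A(425) + a) - 983702 = (4*425**2 + 73032) - 983702 = (4*180625 + 73032) - 983702 = (722500 + 73032) - 983702 = 795532 - 983702 = -188170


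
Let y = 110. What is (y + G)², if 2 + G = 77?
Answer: 34225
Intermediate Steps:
G = 75 (G = -2 + 77 = 75)
(y + G)² = (110 + 75)² = 185² = 34225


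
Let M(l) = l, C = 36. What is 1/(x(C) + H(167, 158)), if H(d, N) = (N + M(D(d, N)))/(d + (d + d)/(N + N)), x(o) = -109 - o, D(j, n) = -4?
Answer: -26553/3825853 ≈ -0.0069404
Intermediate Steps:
H(d, N) = (-4 + N)/(d + d/N) (H(d, N) = (N - 4)/(d + (d + d)/(N + N)) = (-4 + N)/(d + (2*d)/((2*N))) = (-4 + N)/(d + (2*d)*(1/(2*N))) = (-4 + N)/(d + d/N))
1/(x(C) + H(167, 158)) = 1/((-109 - 1*36) + 158*(-4 + 158)/(167*(1 + 158))) = 1/((-109 - 36) + 158*(1/167)*154/159) = 1/(-145 + 158*(1/167)*(1/159)*154) = 1/(-145 + 24332/26553) = 1/(-3825853/26553) = -26553/3825853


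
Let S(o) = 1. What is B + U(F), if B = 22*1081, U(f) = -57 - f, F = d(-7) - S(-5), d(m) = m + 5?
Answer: 23728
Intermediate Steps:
d(m) = 5 + m
F = -3 (F = (5 - 7) - 1*1 = -2 - 1 = -3)
B = 23782
B + U(F) = 23782 + (-57 - 1*(-3)) = 23782 + (-57 + 3) = 23782 - 54 = 23728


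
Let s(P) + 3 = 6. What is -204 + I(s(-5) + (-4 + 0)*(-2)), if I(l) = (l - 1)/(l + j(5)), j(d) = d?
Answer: -1627/8 ≈ -203.38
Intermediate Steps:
s(P) = 3 (s(P) = -3 + 6 = 3)
I(l) = (-1 + l)/(5 + l) (I(l) = (l - 1)/(l + 5) = (-1 + l)/(5 + l))
-204 + I(s(-5) + (-4 + 0)*(-2)) = -204 + (-1 + (3 + (-4 + 0)*(-2)))/(5 + (3 + (-4 + 0)*(-2))) = -204 + (-1 + (3 - 4*(-2)))/(5 + (3 - 4*(-2))) = -204 + (-1 + (3 + 8))/(5 + (3 + 8)) = -204 + (-1 + 11)/(5 + 11) = -204 + 10/16 = -204 + (1/16)*10 = -204 + 5/8 = -1627/8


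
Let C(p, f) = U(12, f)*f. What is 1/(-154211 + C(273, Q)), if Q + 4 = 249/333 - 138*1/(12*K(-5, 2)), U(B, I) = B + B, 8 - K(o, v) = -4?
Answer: -37/5709546 ≈ -6.4804e-6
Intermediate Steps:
K(o, v) = 12 (K(o, v) = 8 - 1*(-4) = 8 + 4 = 12)
U(B, I) = 2*B
Q = -3739/888 (Q = -4 + (249/333 - 138/((12*(-4))*(-3))) = -4 + (249*(1/333) - 138/((-48*(-3)))) = -4 + (83/111 - 138/144) = -4 + (83/111 - 138*1/144) = -4 + (83/111 - 23/24) = -4 - 187/888 = -3739/888 ≈ -4.2106)
C(p, f) = 24*f (C(p, f) = (2*12)*f = 24*f)
1/(-154211 + C(273, Q)) = 1/(-154211 + 24*(-3739/888)) = 1/(-154211 - 3739/37) = 1/(-5709546/37) = -37/5709546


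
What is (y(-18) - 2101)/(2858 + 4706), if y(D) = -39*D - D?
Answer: -1381/7564 ≈ -0.18258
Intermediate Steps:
y(D) = -40*D
(y(-18) - 2101)/(2858 + 4706) = (-40*(-18) - 2101)/(2858 + 4706) = (720 - 2101)/7564 = -1381*1/7564 = -1381/7564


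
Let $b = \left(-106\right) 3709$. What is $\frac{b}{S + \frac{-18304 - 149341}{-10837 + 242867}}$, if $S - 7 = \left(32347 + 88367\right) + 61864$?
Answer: $- \frac{18244704524}{8473005981} \approx -2.1533$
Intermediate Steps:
$S = 182585$ ($S = 7 + \left(\left(32347 + 88367\right) + 61864\right) = 7 + \left(120714 + 61864\right) = 7 + 182578 = 182585$)
$b = -393154$
$\frac{b}{S + \frac{-18304 - 149341}{-10837 + 242867}} = - \frac{393154}{182585 + \frac{-18304 - 149341}{-10837 + 242867}} = - \frac{393154}{182585 - \frac{167645}{232030}} = - \frac{393154}{182585 - \frac{33529}{46406}} = - \frac{393154}{\frac{8473005981}{46406}} = \left(-393154\right) \frac{46406}{8473005981} = - \frac{18244704524}{8473005981}$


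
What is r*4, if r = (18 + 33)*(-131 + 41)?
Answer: -18360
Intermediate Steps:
r = -4590 (r = 51*(-90) = -4590)
r*4 = -4590*4 = -18360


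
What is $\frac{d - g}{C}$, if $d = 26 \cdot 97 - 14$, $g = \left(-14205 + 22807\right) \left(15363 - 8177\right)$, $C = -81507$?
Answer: $\frac{61811464}{81507} \approx 758.36$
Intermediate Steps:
$g = 61813972$ ($g = 8602 \cdot 7186 = 61813972$)
$d = 2508$ ($d = 2522 - 14 = 2508$)
$\frac{d - g}{C} = \frac{2508 - 61813972}{-81507} = \left(2508 - 61813972\right) \left(- \frac{1}{81507}\right) = \left(-61811464\right) \left(- \frac{1}{81507}\right) = \frac{61811464}{81507}$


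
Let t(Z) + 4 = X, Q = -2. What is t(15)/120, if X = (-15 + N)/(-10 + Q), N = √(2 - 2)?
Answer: -11/480 ≈ -0.022917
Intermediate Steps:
N = 0 (N = √0 = 0)
X = 5/4 (X = (-15 + 0)/(-10 - 2) = -15/(-12) = -15*(-1/12) = 5/4 ≈ 1.2500)
t(Z) = -11/4 (t(Z) = -4 + 5/4 = -11/4)
t(15)/120 = -11/4/120 = -11/4*1/120 = -11/480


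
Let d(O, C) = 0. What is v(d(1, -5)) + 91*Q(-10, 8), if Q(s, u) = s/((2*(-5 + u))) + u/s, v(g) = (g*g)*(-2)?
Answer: -3367/15 ≈ -224.47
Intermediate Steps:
v(g) = -2*g² (v(g) = g²*(-2) = -2*g²)
Q(s, u) = s/(-10 + 2*u) + u/s
v(d(1, -5)) + 91*Q(-10, 8) = -2*0² + 91*((8² + (½)*(-10)² - 5*8)/((-10)*(-5 + 8))) = -2*0 + 91*(-⅒*(64 + (½)*100 - 40)/3) = 0 + 91*(-⅒*⅓*(64 + 50 - 40)) = 0 + 91*(-⅒*⅓*74) = 0 + 91*(-37/15) = 0 - 3367/15 = -3367/15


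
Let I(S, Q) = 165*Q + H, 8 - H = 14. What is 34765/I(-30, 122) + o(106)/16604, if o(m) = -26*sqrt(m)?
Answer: 34765/20124 - 13*sqrt(106)/8302 ≈ 1.7114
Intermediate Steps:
H = -6 (H = 8 - 1*14 = 8 - 14 = -6)
I(S, Q) = -6 + 165*Q (I(S, Q) = 165*Q - 6 = -6 + 165*Q)
34765/I(-30, 122) + o(106)/16604 = 34765/(-6 + 165*122) - 26*sqrt(106)/16604 = 34765/(-6 + 20130) - 26*sqrt(106)*(1/16604) = 34765/20124 - 13*sqrt(106)/8302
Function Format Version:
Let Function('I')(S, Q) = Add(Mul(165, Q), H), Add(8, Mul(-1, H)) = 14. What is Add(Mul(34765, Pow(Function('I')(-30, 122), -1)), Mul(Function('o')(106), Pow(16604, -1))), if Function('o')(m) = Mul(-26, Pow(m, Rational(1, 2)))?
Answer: Add(Rational(34765, 20124), Mul(Rational(-13, 8302), Pow(106, Rational(1, 2)))) ≈ 1.7114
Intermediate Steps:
H = -6 (H = Add(8, Mul(-1, 14)) = Add(8, -14) = -6)
Function('I')(S, Q) = Add(-6, Mul(165, Q)) (Function('I')(S, Q) = Add(Mul(165, Q), -6) = Add(-6, Mul(165, Q)))
Add(Mul(34765, Pow(Function('I')(-30, 122), -1)), Mul(Function('o')(106), Pow(16604, -1))) = Add(Mul(34765, Pow(Add(-6, Mul(165, 122)), -1)), Mul(Mul(-26, Pow(106, Rational(1, 2))), Pow(16604, -1))) = Add(Mul(34765, Pow(Add(-6, 20130), -1)), Mul(Mul(-26, Pow(106, Rational(1, 2))), Rational(1, 16604))) = Add(Mul(34765, Pow(20124, -1)), Mul(Rational(-13, 8302), Pow(106, Rational(1, 2)))) = Add(Mul(34765, Rational(1, 20124)), Mul(Rational(-13, 8302), Pow(106, Rational(1, 2)))) = Add(Rational(34765, 20124), Mul(Rational(-13, 8302), Pow(106, Rational(1, 2))))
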